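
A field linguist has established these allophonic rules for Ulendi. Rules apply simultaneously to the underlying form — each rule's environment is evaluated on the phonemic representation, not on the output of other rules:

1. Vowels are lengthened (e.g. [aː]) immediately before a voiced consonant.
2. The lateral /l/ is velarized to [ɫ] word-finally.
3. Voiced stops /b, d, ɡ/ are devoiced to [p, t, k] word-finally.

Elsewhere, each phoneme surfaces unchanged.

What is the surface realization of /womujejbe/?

/o/ meets the environment for rule 1 (before a voiced consonant) → [oː].
/u/ (between /m/ and /j/) occurs before a voiced consonant → [uː] by rule 1.
/e/ meets the environment for rule 1 (before a voiced consonant) → [eː].
/b/ (between /j/ and /e/) is in the target of rule 3 but the environment (word-finally) is not met → [b].
/e/ (word-final) is in the target of rule 1 but the environment (before a voiced consonant) is not met → [e].

[woːmuːjeːjbe]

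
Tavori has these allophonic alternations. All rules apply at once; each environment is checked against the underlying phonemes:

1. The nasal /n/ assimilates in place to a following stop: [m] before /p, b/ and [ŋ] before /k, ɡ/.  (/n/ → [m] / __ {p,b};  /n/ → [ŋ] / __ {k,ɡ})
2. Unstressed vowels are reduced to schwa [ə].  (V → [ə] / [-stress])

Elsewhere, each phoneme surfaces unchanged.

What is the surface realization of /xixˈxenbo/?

/x/ — not in any rule's target class → [x].
Rule 2 applies to /i/ (between /x/ and /x/: in an unstressed syllable) → [ə].
/x/ — not in any rule's target class → [x].
/x/ stays [x].
/e/ (between /x/ and /n/) fails the environment for rule 2, so it stays [e].
/n/ (between /e/ and /b/) occurs before a labial or velar stop → [m] by rule 1.
/b/ (between /n/ and /o/): no rule targets it → [b].
/o/ (word-final) occurs in an unstressed syllable → [ə] by rule 2.

[xəxˈxembə]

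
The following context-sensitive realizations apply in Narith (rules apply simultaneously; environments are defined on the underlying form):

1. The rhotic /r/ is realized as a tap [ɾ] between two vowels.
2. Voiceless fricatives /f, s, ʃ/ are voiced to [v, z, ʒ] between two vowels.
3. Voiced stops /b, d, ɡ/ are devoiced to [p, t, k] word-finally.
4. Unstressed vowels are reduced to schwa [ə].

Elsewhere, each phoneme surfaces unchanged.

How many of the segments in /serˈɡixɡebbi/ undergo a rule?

Segments that undergo a rule: /e/ → [ə] (rule 4); /e/ → [ə] (rule 4); /i/ → [ə] (rule 4).
All other segments surface unchanged.

3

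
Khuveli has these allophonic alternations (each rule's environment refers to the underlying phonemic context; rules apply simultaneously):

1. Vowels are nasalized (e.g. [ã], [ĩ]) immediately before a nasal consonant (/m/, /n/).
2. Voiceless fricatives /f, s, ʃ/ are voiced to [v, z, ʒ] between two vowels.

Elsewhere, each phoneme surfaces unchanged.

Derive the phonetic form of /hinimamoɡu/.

[hĩnĩmãmoɡu]

Rule 1 applies to /i/ (between /h/ and /n/: before a nasal consonant) → [ĩ].
/i/ (between /n/ and /m/) occurs before a nasal consonant → [ĩ] by rule 1.
/a/ — between /m/ and /m/, before a nasal consonant — surfaces as [ã] (rule 1).
/o/ (between /m/ and /ɡ/) fails the environment for rule 1, so it stays [o].
/u/ (word-final) is in the target of rule 1 but the environment (before a nasal consonant) is not met → [u].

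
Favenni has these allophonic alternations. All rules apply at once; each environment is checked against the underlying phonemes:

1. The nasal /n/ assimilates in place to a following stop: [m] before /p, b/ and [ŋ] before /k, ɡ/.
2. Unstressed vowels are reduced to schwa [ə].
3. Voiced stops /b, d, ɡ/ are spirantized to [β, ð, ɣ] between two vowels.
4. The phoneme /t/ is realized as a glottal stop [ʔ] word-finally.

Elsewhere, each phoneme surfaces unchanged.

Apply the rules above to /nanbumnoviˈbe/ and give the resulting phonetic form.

/n/ (word-initial) fails the environment for rule 1, so it stays [n].
/a/ (between /n/ and /n/): in an unstressed syllable, so rule 2 applies → [ə].
/n/ (between /a/ and /b/) occurs before a labial or velar stop → [m] by rule 1.
/b/ — between /n/ and /u/; rule 3 does not apply here → [b].
/u/ (between /b/ and /m/): in an unstressed syllable, so rule 2 applies → [ə].
/n/ — between /m/ and /o/; rule 1 does not apply here → [n].
Rule 2 applies to /o/ (between /n/ and /v/: in an unstressed syllable) → [ə].
/i/ meets the environment for rule 2 (in an unstressed syllable) → [ə].
/b/ — between /i/ and /e/, between two vowels — surfaces as [β] (rule 3).
/e/ (word-final): rule 2 targets it, but not in an unstressed syllable → unchanged [e].

[nəmbəmnəvəˈβe]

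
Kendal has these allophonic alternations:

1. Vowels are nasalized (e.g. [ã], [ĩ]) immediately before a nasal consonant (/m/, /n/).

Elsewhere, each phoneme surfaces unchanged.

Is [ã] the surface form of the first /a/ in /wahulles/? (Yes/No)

No

/a/ (between /w/ and /h/): rule 1 targets it, but not before a nasal consonant → unchanged [a].
The actual realization is [a], not [ã].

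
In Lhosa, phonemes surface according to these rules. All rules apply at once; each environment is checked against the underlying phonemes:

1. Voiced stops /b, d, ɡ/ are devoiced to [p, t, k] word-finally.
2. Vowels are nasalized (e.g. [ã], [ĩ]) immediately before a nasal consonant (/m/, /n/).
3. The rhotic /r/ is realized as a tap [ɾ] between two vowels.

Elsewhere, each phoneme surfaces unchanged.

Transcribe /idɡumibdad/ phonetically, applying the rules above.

[idɡũmibdat]

/i/ (word-initial): rule 2 targets it, but not before a nasal consonant → unchanged [i].
/d/ (between /i/ and /ɡ/): rule 1 targets it, but not word-finally → unchanged [d].
/ɡ/ (between /d/ and /u/) is in the target of rule 1 but the environment (word-finally) is not met → [ɡ].
Rule 2 applies to /u/ (between /ɡ/ and /m/: before a nasal consonant) → [ũ].
/m/ — not in any rule's target class → [m].
/i/ — between /m/ and /b/; rule 2 does not apply here → [i].
/b/ (between /i/ and /d/) is in the target of rule 1 but the environment (word-finally) is not met → [b].
/d/ (between /b/ and /a/) fails the environment for rule 1, so it stays [d].
/a/ — between /d/ and /d/; rule 2 does not apply here → [a].
/d/ (word-final) occurs word-finally → [t] by rule 1.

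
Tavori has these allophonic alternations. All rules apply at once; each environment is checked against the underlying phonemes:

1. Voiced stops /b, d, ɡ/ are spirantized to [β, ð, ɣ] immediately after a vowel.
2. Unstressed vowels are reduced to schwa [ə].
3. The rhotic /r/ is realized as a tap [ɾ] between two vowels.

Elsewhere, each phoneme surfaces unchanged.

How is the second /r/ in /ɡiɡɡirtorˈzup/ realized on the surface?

[r]

/r/ — between /o/ and /z/; rule 3 does not apply here → [r].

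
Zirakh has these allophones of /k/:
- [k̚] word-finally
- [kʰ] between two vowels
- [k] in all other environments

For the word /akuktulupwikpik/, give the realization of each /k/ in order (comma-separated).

[kʰ], [k], [k], [k̚]

Occurrence 1 (position 2): between two vowels → [kʰ].
Occurrence 2 (position 4): no conditioning environment matches → elsewhere allophone [k].
Occurrence 3 (position 12): no conditioning environment matches → elsewhere allophone [k].
Occurrence 4 (position 15): word-finally → [k̚].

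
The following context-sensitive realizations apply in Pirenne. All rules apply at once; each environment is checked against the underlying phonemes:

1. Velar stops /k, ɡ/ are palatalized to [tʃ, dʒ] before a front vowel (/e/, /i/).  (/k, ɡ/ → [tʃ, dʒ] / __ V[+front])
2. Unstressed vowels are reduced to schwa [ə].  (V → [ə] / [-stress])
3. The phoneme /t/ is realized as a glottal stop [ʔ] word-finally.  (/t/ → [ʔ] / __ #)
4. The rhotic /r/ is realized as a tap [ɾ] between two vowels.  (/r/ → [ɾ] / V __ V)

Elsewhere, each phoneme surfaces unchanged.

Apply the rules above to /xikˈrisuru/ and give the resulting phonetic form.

[xəkˈrisəɾə]

Rule 2 applies to /i/ (between /x/ and /k/: in an unstressed syllable) → [ə].
/k/ (between /i/ and /r/): rule 1 targets it, but not before a front vowel → unchanged [k].
/r/ (between /k/ and /i/) fails the environment for rule 4, so it stays [r].
/i/ — between /r/ and /s/; rule 2 does not apply here → [i].
/u/ (between /s/ and /r/): in an unstressed syllable, so rule 2 applies → [ə].
/r/ (between /u/ and /u/): between two vowels, so rule 4 applies → [ɾ].
/u/ (word-final) occurs in an unstressed syllable → [ə] by rule 2.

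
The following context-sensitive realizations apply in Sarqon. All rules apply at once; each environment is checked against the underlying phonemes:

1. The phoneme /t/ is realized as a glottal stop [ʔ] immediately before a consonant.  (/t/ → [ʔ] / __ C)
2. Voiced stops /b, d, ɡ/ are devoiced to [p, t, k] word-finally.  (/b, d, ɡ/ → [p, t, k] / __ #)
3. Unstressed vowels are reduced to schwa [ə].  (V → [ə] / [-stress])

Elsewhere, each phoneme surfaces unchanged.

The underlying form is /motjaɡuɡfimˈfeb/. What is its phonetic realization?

[məʔjəɡəɡfəmˈfep]

/m/ (word-initial) is unaffected → [m].
/o/ (between /m/ and /t/): in an unstressed syllable, so rule 3 applies → [ə].
/t/ — between /o/ and /j/, immediately before a consonant — surfaces as [ʔ] (rule 1).
/j/ (between /t/ and /a/): no rule targets it → [j].
/a/ meets the environment for rule 3 (in an unstressed syllable) → [ə].
/ɡ/ — between /a/ and /u/; rule 2 does not apply here → [ɡ].
/u/ — between /ɡ/ and /ɡ/, in an unstressed syllable — surfaces as [ə] (rule 3).
/ɡ/ — between /u/ and /f/; rule 2 does not apply here → [ɡ].
/f/ stays [f].
/i/ (between /f/ and /m/) occurs in an unstressed syllable → [ə] by rule 3.
/m/ (between /i/ and /f/): no rule targets it → [m].
/f/ (between /m/ and /e/): no rule targets it → [f].
/e/ (between /f/ and /b/): rule 3 targets it, but not in an unstressed syllable → unchanged [e].
/b/ — word-final, word-finally — surfaces as [p] (rule 2).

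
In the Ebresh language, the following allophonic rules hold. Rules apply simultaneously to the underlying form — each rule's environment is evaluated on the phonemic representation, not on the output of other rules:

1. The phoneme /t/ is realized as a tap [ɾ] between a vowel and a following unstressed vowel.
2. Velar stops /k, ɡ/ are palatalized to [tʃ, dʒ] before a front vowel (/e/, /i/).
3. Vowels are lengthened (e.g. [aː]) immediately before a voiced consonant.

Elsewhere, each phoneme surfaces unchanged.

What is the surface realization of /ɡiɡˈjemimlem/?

/ɡ/ meets the environment for rule 2 (before a front vowel) → [dʒ].
/i/ — between /ɡ/ and /ɡ/, before a voiced consonant — surfaces as [iː] (rule 3).
/ɡ/ (between /i/ and /j/) fails the environment for rule 2, so it stays [ɡ].
/j/ — not in any rule's target class → [j].
/e/ (between /j/ and /m/): before a voiced consonant, so rule 3 applies → [eː].
/m/ (between /e/ and /i/): no rule targets it → [m].
/i/ — between /m/ and /m/, before a voiced consonant — surfaces as [iː] (rule 3).
/m/ — not in any rule's target class → [m].
/l/ (between /m/ and /e/): no rule targets it → [l].
/e/ (between /l/ and /m/) occurs before a voiced consonant → [eː] by rule 3.
/m/ — not in any rule's target class → [m].

[dʒiːɡˈjeːmiːmleːm]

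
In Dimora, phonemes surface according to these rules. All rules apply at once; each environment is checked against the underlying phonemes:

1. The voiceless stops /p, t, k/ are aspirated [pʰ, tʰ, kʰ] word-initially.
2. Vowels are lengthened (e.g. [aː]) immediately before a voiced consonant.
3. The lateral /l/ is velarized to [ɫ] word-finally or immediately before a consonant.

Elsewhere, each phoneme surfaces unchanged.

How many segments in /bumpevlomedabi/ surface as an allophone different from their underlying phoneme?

5

Segments that undergo a rule: /u/ → [uː] (rule 2); /e/ → [eː] (rule 2); /o/ → [oː] (rule 2); /e/ → [eː] (rule 2); /a/ → [aː] (rule 2).
All other segments surface unchanged.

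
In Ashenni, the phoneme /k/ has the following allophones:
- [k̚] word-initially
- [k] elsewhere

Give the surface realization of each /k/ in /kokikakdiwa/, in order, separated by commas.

[k̚], [k], [k], [k]

Occurrence 1 (position 1): word-initially → [k̚].
Occurrence 2 (position 3): no conditioning environment matches → elsewhere allophone [k].
Occurrence 3 (position 5): no conditioning environment matches → elsewhere allophone [k].
Occurrence 4 (position 7): no conditioning environment matches → elsewhere allophone [k].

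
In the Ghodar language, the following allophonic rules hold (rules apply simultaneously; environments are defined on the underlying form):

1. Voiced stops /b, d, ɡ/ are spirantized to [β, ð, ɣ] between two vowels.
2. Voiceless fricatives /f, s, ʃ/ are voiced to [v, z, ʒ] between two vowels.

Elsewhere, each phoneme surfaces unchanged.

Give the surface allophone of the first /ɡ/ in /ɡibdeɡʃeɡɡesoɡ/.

[ɡ]

/ɡ/ (word-initial) fails the environment for rule 1, so it stays [ɡ].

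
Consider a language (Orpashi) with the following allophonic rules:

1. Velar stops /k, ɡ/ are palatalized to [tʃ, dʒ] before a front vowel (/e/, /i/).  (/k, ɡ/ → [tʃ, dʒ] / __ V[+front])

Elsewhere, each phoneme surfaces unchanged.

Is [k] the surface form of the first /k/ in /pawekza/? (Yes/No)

/k/ — between /e/ and /z/; rule 1 does not apply here → [k].
The actual realization is [k], which matches [k].

Yes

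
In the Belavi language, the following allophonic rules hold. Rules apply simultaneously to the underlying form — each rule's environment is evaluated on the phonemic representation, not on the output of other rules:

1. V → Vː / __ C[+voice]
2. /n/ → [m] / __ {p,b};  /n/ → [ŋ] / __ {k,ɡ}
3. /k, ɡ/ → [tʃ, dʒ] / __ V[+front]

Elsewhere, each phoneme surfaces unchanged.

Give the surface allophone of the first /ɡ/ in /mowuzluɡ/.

/ɡ/ (word-final) is in the target of rule 3 but the environment (before a front vowel) is not met → [ɡ].

[ɡ]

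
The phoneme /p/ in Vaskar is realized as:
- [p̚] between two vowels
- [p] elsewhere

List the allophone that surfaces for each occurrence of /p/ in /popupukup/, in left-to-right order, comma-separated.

[p], [p̚], [p̚], [p]

Occurrence 1 (position 1): no conditioning environment matches → elsewhere allophone [p].
Occurrence 2 (position 3): between two vowels → [p̚].
Occurrence 3 (position 5): between two vowels → [p̚].
Occurrence 4 (position 9): no conditioning environment matches → elsewhere allophone [p].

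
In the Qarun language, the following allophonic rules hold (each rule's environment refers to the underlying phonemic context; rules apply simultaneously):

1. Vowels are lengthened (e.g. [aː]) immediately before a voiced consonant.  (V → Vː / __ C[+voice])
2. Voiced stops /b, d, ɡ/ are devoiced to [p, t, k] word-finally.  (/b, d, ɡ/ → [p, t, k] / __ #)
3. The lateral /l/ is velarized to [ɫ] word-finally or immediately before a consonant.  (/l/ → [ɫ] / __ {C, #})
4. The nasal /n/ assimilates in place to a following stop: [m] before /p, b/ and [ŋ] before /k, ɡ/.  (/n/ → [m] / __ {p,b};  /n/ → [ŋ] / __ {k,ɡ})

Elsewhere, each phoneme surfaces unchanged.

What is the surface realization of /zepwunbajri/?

[zepwuːmbaːjri]

/e/ (between /z/ and /p/) is in the target of rule 1 but the environment (before a voiced consonant) is not met → [e].
/u/ — between /w/ and /n/, before a voiced consonant — surfaces as [uː] (rule 1).
/n/ (between /u/ and /b/) occurs before a labial or velar stop → [m] by rule 4.
/b/ (between /n/ and /a/): rule 2 targets it, but not word-finally → unchanged [b].
Rule 1 applies to /a/ (between /b/ and /j/: before a voiced consonant) → [aː].
/i/ (word-final) fails the environment for rule 1, so it stays [i].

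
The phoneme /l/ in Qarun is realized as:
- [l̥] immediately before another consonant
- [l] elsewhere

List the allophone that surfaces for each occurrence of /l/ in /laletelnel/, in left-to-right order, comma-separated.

[l], [l], [l̥], [l]

Occurrence 1 (position 1): no conditioning environment matches → elsewhere allophone [l].
Occurrence 2 (position 3): no conditioning environment matches → elsewhere allophone [l].
Occurrence 3 (position 7): immediately before another consonant → [l̥].
Occurrence 4 (position 10): no conditioning environment matches → elsewhere allophone [l].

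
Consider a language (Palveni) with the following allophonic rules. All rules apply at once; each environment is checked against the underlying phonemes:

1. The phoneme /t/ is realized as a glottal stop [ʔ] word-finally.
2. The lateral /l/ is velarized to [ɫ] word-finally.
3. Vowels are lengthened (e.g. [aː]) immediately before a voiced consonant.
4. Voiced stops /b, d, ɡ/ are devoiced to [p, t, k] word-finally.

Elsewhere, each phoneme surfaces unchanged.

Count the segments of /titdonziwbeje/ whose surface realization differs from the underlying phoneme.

3

Segments that undergo a rule: /o/ → [oː] (rule 3); /i/ → [iː] (rule 3); /e/ → [eː] (rule 3).
All other segments surface unchanged.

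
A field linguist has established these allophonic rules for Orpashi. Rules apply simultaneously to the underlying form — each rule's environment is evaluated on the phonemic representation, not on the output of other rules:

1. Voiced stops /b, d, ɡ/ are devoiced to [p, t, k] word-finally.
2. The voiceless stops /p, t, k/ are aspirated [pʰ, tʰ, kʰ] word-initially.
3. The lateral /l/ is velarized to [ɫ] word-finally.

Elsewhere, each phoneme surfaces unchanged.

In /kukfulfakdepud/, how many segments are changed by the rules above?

Segments that undergo a rule: /k/ → [kʰ] (rule 2); /d/ → [t] (rule 1).
All other segments surface unchanged.

2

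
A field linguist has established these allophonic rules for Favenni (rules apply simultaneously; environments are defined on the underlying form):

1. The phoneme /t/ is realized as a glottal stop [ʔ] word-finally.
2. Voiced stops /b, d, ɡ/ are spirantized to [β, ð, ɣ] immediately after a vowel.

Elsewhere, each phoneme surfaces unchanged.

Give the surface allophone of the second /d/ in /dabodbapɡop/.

[ð]

Rule 2 applies to /d/ (between /o/ and /b/: immediately after a vowel) → [ð].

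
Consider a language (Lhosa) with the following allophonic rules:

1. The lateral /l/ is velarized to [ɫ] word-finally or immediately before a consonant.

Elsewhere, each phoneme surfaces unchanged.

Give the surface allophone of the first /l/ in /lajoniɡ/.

/l/ (word-initial) is in the target of rule 1 but the environment (word-finally or immediately before a consonant) is not met → [l].

[l]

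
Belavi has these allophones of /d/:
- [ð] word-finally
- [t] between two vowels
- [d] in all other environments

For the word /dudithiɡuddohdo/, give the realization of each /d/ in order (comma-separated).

Occurrence 1 (position 1): no conditioning environment matches → elsewhere allophone [d].
Occurrence 2 (position 3): between two vowels → [t].
Occurrence 3 (position 10): no conditioning environment matches → elsewhere allophone [d].
Occurrence 4 (position 11): no conditioning environment matches → elsewhere allophone [d].
Occurrence 5 (position 14): no conditioning environment matches → elsewhere allophone [d].

[d], [t], [d], [d], [d]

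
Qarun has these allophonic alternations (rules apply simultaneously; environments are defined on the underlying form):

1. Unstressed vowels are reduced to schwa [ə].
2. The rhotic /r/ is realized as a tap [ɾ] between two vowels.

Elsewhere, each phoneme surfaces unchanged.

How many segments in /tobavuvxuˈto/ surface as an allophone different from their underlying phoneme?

Segments that undergo a rule: /o/ → [ə] (rule 1); /a/ → [ə] (rule 1); /u/ → [ə] (rule 1); /u/ → [ə] (rule 1).
All other segments surface unchanged.

4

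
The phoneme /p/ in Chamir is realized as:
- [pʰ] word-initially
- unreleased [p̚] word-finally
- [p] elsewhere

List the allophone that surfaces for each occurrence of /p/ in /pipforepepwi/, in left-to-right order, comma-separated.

Occurrence 1 (position 1): word-initially → [pʰ].
Occurrence 2 (position 3): no conditioning environment matches → elsewhere allophone [p].
Occurrence 3 (position 8): no conditioning environment matches → elsewhere allophone [p].
Occurrence 4 (position 10): no conditioning environment matches → elsewhere allophone [p].

[pʰ], [p], [p], [p]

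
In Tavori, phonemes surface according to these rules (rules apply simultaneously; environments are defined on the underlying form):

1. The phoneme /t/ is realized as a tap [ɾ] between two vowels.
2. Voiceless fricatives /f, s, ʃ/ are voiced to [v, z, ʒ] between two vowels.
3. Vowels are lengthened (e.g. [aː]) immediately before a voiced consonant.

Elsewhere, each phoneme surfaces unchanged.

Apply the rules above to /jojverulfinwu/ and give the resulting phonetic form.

[joːjveːruːlfiːnwu]

Rule 3 applies to /o/ (between /j/ and /j/: before a voiced consonant) → [oː].
/e/ meets the environment for rule 3 (before a voiced consonant) → [eː].
/u/ meets the environment for rule 3 (before a voiced consonant) → [uː].
/f/ — between /l/ and /i/; rule 2 does not apply here → [f].
Rule 3 applies to /i/ (between /f/ and /n/: before a voiced consonant) → [iː].
/u/ — word-final; rule 3 does not apply here → [u].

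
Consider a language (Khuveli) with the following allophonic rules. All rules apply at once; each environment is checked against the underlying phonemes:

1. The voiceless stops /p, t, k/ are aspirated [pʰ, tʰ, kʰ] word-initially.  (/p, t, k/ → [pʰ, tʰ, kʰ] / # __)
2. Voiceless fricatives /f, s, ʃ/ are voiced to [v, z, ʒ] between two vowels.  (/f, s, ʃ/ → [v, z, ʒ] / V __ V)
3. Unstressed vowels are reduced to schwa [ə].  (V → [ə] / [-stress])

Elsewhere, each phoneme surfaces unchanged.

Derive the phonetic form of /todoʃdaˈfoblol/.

/t/ (word-initial) occurs word-initially → [tʰ] by rule 1.
/o/ (between /t/ and /d/) occurs in an unstressed syllable → [ə] by rule 3.
/d/ (between /o/ and /o/) is unaffected → [d].
Rule 3 applies to /o/ (between /d/ and /ʃ/: in an unstressed syllable) → [ə].
/ʃ/ (between /o/ and /d/): rule 2 targets it, but not between two vowels → unchanged [ʃ].
/d/ (between /ʃ/ and /a/) is unaffected → [d].
/a/ (between /d/ and /f/) occurs in an unstressed syllable → [ə] by rule 3.
/f/ (between /a/ and /o/): between two vowels, so rule 2 applies → [v].
/o/ (between /f/ and /b/) is in the target of rule 3 but the environment (in an unstressed syllable) is not met → [o].
/b/ (between /o/ and /l/): no rule targets it → [b].
/l/ stays [l].
Rule 3 applies to /o/ (between /l/ and /l/: in an unstressed syllable) → [ə].
/l/ — not in any rule's target class → [l].

[tʰədəʃdəˈvobləl]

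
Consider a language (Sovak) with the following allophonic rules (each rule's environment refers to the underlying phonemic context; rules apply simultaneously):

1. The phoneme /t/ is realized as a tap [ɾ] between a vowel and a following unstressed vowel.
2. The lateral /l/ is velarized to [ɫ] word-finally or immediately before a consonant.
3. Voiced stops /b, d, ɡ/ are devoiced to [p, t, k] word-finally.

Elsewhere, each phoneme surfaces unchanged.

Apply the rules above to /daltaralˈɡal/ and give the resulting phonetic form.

[daɫtaraɫˈɡaɫ]

/d/ (word-initial) is in the target of rule 3 but the environment (word-finally) is not met → [d].
/l/ meets the environment for rule 2 (word-finally or immediately before a consonant) → [ɫ].
/t/ — between /l/ and /a/; rule 1 does not apply here → [t].
/l/ (between /a/ and /ɡ/): word-finally or immediately before a consonant, so rule 2 applies → [ɫ].
/ɡ/ (between /l/ and /a/): rule 3 targets it, but not word-finally → unchanged [ɡ].
/l/ (word-final): word-finally or immediately before a consonant, so rule 2 applies → [ɫ].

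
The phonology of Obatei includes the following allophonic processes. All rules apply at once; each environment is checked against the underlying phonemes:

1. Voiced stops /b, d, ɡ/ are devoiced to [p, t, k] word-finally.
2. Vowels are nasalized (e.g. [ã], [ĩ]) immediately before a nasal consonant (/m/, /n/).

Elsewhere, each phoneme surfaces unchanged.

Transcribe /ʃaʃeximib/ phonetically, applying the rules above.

[ʃaʃexĩmip]

/a/ (between /ʃ/ and /ʃ/) fails the environment for rule 2, so it stays [a].
/e/ — between /ʃ/ and /x/; rule 2 does not apply here → [e].
/i/ (between /x/ and /m/): before a nasal consonant, so rule 2 applies → [ĩ].
/i/ — between /m/ and /b/; rule 2 does not apply here → [i].
/b/ (word-final): word-finally, so rule 1 applies → [p].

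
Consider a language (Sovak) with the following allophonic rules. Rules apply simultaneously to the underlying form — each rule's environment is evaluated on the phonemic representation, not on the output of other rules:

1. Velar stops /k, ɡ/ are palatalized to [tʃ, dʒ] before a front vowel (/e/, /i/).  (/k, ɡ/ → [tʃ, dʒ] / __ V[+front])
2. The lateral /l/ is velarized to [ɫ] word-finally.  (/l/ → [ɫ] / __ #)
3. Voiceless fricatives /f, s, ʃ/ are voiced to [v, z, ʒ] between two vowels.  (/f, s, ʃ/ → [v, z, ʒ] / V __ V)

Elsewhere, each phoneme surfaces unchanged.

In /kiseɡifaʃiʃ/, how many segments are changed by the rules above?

5

Segments that undergo a rule: /k/ → [tʃ] (rule 1); /s/ → [z] (rule 3); /ɡ/ → [dʒ] (rule 1); /f/ → [v] (rule 3); /ʃ/ → [ʒ] (rule 3).
All other segments surface unchanged.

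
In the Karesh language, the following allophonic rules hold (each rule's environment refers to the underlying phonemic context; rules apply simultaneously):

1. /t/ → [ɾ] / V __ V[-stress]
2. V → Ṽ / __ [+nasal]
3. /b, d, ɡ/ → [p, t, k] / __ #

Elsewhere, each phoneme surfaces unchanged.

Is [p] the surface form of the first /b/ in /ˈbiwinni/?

/b/ (word-initial) is in the target of rule 3 but the environment (word-finally) is not met → [b].
The actual realization is [b], not [p].

No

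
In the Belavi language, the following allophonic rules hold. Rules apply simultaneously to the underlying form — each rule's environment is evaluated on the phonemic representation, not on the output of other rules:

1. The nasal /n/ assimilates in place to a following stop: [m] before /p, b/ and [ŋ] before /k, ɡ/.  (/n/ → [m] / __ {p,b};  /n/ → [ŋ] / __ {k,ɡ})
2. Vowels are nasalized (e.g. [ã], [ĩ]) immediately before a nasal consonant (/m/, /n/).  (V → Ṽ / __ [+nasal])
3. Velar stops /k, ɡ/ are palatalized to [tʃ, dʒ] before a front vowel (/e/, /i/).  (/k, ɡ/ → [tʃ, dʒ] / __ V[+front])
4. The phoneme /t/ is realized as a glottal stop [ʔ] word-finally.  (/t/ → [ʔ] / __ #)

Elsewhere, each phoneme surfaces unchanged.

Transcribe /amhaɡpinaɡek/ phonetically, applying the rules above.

[ãmhaɡpĩnadʒek]

/a/ meets the environment for rule 2 (before a nasal consonant) → [ã].
/m/ stays [m].
/h/ (between /m/ and /a/) is unaffected → [h].
/a/ (between /h/ and /ɡ/) is in the target of rule 2 but the environment (before a nasal consonant) is not met → [a].
/ɡ/ (between /a/ and /p/) is in the target of rule 3 but the environment (before a front vowel) is not met → [ɡ].
/p/ — not in any rule's target class → [p].
/i/ — between /p/ and /n/, before a nasal consonant — surfaces as [ĩ] (rule 2).
/n/ (between /i/ and /a/) fails the environment for rule 1, so it stays [n].
/a/ (between /n/ and /ɡ/): rule 2 targets it, but not before a nasal consonant → unchanged [a].
/ɡ/ — between /a/ and /e/, before a front vowel — surfaces as [dʒ] (rule 3).
/e/ — between /ɡ/ and /k/; rule 2 does not apply here → [e].
/k/ (word-final) fails the environment for rule 3, so it stays [k].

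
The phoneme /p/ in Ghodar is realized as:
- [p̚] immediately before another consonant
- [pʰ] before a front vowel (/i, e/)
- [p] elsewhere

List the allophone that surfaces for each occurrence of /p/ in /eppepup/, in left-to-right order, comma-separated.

[p̚], [pʰ], [p], [p]

Occurrence 1 (position 2): immediately before another consonant → [p̚].
Occurrence 2 (position 3): before a front vowel (/i, e/) → [pʰ].
Occurrence 3 (position 5): no conditioning environment matches → elsewhere allophone [p].
Occurrence 4 (position 7): no conditioning environment matches → elsewhere allophone [p].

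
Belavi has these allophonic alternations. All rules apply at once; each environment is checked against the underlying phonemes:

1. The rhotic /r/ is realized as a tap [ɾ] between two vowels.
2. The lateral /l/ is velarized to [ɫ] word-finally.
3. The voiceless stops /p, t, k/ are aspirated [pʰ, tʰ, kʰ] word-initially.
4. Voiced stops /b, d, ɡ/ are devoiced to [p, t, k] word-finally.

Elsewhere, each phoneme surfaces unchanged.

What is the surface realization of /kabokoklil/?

[kʰabokokliɫ]

/k/ (word-initial): word-initially, so rule 3 applies → [kʰ].
/b/ — between /a/ and /o/; rule 4 does not apply here → [b].
/k/ (between /o/ and /o/): rule 3 targets it, but not word-initially → unchanged [k].
/k/ — between /o/ and /l/; rule 3 does not apply here → [k].
/l/ (between /k/ and /i/) is in the target of rule 2 but the environment (word-finally) is not met → [l].
/l/ — word-final, word-finally — surfaces as [ɫ] (rule 2).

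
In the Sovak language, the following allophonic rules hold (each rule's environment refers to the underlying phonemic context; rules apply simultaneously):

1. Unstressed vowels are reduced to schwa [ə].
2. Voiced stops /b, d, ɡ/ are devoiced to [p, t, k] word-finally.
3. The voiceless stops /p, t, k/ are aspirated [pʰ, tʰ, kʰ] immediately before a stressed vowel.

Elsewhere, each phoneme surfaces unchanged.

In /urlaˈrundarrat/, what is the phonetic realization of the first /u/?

/u/ — word-initial, in an unstressed syllable — surfaces as [ə] (rule 1).

[ə]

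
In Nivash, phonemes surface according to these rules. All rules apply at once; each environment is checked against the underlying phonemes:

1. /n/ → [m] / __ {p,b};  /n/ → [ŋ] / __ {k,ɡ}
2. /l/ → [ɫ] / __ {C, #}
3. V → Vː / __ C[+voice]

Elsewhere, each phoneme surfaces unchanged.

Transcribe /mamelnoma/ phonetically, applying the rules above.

[maːmeːɫnoːma]

/a/ (between /m/ and /m/): before a voiced consonant, so rule 3 applies → [aː].
/e/ — between /m/ and /l/, before a voiced consonant — surfaces as [eː] (rule 3).
/l/ meets the environment for rule 2 (word-finally or immediately before a consonant) → [ɫ].
/n/ — between /l/ and /o/; rule 1 does not apply here → [n].
/o/ meets the environment for rule 3 (before a voiced consonant) → [oː].
/a/ (word-final): rule 3 targets it, but not before a voiced consonant → unchanged [a].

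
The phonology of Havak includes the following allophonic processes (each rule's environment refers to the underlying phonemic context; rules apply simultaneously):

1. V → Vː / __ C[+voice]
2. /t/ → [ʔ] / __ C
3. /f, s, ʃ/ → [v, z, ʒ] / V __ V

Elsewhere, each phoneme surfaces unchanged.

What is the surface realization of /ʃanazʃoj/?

/ʃ/ (word-initial) is in the target of rule 3 but the environment (between two vowels) is not met → [ʃ].
/a/ meets the environment for rule 1 (before a voiced consonant) → [aː].
/n/ stays [n].
/a/ — between /n/ and /z/, before a voiced consonant — surfaces as [aː] (rule 1).
/z/ stays [z].
/ʃ/ — between /z/ and /o/; rule 3 does not apply here → [ʃ].
Rule 1 applies to /o/ (between /ʃ/ and /j/: before a voiced consonant) → [oː].
/j/ — not in any rule's target class → [j].

[ʃaːnaːzʃoːj]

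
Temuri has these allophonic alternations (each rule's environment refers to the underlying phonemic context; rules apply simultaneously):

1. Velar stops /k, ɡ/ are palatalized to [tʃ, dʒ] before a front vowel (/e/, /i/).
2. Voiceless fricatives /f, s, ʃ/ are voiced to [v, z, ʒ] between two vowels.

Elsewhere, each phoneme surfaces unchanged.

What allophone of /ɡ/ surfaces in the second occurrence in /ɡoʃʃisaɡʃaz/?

[ɡ]

/ɡ/ (between /a/ and /ʃ/) fails the environment for rule 1, so it stays [ɡ].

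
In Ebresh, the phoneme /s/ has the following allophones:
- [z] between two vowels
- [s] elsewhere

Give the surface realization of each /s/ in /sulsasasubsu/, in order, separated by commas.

[s], [s], [z], [z], [s]

Occurrence 1 (position 1): no conditioning environment matches → elsewhere allophone [s].
Occurrence 2 (position 4): no conditioning environment matches → elsewhere allophone [s].
Occurrence 3 (position 6): between two vowels → [z].
Occurrence 4 (position 8): between two vowels → [z].
Occurrence 5 (position 11): no conditioning environment matches → elsewhere allophone [s].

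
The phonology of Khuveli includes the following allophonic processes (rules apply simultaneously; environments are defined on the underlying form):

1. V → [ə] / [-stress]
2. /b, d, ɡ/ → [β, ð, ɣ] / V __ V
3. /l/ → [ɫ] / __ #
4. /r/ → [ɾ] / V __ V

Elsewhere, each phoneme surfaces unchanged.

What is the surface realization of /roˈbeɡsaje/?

/r/ (word-initial): rule 4 targets it, but not between two vowels → unchanged [r].
/o/ (between /r/ and /b/) occurs in an unstressed syllable → [ə] by rule 1.
/b/ meets the environment for rule 2 (between two vowels) → [β].
/e/ (between /b/ and /ɡ/): rule 1 targets it, but not in an unstressed syllable → unchanged [e].
/ɡ/ (between /e/ and /s/) is in the target of rule 2 but the environment (between two vowels) is not met → [ɡ].
/s/ (between /ɡ/ and /a/): no rule targets it → [s].
Rule 1 applies to /a/ (between /s/ and /j/: in an unstressed syllable) → [ə].
/j/ stays [j].
Rule 1 applies to /e/ (word-final: in an unstressed syllable) → [ə].

[rəˈβeɡsəjə]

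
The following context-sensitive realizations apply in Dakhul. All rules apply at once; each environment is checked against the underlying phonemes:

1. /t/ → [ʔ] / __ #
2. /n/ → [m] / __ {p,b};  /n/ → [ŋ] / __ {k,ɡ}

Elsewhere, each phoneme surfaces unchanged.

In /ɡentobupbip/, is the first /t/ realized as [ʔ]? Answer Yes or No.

No

/t/ (between /n/ and /o/) is in the target of rule 1 but the environment (word-finally) is not met → [t].
The actual realization is [t], not [ʔ].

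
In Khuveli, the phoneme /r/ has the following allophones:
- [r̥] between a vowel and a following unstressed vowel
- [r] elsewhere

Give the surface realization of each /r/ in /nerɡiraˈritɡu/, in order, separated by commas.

Occurrence 1 (position 3): no conditioning environment matches → elsewhere allophone [r].
Occurrence 2 (position 6): between a vowel and a following unstressed vowel → [r̥].
Occurrence 3 (position 8): no conditioning environment matches → elsewhere allophone [r].

[r], [r̥], [r]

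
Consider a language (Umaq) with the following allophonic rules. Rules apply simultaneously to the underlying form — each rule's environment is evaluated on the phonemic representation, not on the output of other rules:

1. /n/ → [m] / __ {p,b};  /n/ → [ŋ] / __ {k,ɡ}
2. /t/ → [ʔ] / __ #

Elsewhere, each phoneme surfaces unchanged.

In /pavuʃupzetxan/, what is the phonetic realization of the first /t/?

[t]

/t/ (between /e/ and /x/) is in the target of rule 2 but the environment (word-finally) is not met → [t].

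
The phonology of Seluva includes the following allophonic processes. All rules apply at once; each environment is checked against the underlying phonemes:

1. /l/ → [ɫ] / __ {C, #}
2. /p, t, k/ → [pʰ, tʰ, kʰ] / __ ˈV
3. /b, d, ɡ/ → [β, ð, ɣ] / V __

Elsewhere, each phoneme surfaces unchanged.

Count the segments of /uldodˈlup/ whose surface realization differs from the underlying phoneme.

Segments that undergo a rule: /l/ → [ɫ] (rule 1); /d/ → [ð] (rule 3).
All other segments surface unchanged.

2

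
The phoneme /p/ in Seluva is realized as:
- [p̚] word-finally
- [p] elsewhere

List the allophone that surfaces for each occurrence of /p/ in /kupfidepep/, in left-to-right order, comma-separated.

Occurrence 1 (position 3): no conditioning environment matches → elsewhere allophone [p].
Occurrence 2 (position 8): no conditioning environment matches → elsewhere allophone [p].
Occurrence 3 (position 10): word-finally → [p̚].

[p], [p], [p̚]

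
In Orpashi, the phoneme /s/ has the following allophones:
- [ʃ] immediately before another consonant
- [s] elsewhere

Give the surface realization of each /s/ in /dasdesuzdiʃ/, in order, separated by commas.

Occurrence 1 (position 3): immediately before another consonant → [ʃ].
Occurrence 2 (position 6): no conditioning environment matches → elsewhere allophone [s].

[ʃ], [s]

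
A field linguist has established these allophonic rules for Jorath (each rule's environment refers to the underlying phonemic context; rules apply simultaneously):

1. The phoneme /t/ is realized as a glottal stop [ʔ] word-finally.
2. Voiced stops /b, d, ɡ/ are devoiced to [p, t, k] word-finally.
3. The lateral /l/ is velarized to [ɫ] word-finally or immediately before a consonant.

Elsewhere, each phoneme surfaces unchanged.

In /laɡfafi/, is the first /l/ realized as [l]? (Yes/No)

Yes

/l/ (word-initial): rule 3 targets it, but not word-finally or immediately before a consonant → unchanged [l].
The actual realization is [l], which matches [l].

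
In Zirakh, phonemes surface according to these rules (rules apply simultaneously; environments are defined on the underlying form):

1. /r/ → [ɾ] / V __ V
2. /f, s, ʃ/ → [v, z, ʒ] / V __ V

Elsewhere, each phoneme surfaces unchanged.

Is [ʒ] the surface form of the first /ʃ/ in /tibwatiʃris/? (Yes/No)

/ʃ/ (between /i/ and /r/) fails the environment for rule 2, so it stays [ʃ].
The actual realization is [ʃ], not [ʒ].

No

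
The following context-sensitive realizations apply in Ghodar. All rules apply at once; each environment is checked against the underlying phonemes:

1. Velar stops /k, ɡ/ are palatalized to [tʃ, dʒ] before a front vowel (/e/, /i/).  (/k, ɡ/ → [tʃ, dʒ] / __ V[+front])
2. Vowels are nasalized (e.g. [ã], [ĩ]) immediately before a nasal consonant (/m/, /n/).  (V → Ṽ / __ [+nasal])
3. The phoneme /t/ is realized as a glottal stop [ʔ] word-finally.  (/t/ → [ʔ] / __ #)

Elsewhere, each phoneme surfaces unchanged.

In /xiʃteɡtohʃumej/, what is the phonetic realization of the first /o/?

/o/ (between /t/ and /h/): rule 2 targets it, but not before a nasal consonant → unchanged [o].

[o]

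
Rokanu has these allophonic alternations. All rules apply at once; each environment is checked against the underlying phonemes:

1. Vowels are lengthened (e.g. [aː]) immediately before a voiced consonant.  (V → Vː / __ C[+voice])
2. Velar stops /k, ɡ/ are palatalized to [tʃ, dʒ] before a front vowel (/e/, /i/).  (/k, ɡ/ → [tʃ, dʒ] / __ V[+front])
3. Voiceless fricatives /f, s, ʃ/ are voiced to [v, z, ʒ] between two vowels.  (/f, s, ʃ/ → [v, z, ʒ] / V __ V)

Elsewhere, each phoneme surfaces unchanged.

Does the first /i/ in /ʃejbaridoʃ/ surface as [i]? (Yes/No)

No

/i/ (between /r/ and /d/): before a voiced consonant, so rule 1 applies → [iː].
The actual realization is [iː], not [i].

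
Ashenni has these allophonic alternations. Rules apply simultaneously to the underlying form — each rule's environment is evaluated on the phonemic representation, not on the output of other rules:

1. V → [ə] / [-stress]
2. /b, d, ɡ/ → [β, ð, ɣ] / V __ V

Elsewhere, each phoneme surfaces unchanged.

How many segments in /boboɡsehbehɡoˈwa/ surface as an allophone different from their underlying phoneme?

Segments that undergo a rule: /o/ → [ə] (rule 1); /b/ → [β] (rule 2); /o/ → [ə] (rule 1); /e/ → [ə] (rule 1); /e/ → [ə] (rule 1); /o/ → [ə] (rule 1).
All other segments surface unchanged.

6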